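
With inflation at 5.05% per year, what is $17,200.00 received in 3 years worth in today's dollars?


Formula: Real value = nominal / (1 + inflation)^years
Price level: (1 + 0.0505)^3 = 1.15928
Real value = $17,200.00 / 1.15928 = $14,836.80

$14,836.80


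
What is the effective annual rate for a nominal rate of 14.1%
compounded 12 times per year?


Formula: EAR = (1 + r/m)^m - 1
Period rate: r/m = 0.141 / 12 = 0.01175
Compounding: (1 + 0.01175)^12 = 1.150479
EAR = 1.150479 - 1 = 0.150479

0.150479


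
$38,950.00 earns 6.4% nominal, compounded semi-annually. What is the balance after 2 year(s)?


Formula: FV = P * (1 + r/m)^(m*t)
Period rate: r/m = 0.064 / 2 = 0.032
Total periods: m*t = 2 * 2 = 4
Growth factor: (1 + 0.032)^4 = 1.134276
FV = $38,950.00 * 1.134276 = $44,180.05

$44,180.05


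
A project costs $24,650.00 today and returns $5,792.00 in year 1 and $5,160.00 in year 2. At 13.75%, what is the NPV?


Formula: NPV = C0 + C1/(1+r) + C2/(1+r)^2
Discount C1: $5,792.00 / (1 + 0.1375) = $5,091.87
Discount C2: $5,160.00 / (1 + 0.1375)^2 = $3,987.92
NPV = -$24,650.00 + $5,091.87 + $3,987.92 = -$15,570.21

-$15,570.21


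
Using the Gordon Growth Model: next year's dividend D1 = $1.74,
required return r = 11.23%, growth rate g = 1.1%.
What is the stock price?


Formula: P = D1 / (r - g)
Spread: r - g = 0.1123 - 0.011 = 0.1013
Substituting: P = $1.74 / 0.1013
P = $17.18

$17.18


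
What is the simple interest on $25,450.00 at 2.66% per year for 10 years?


Formula: I = P * r * t
Substituting: I = $25,450.00 * 0.0266 * 10
Step: I = $25,450.00 * 0.266
I = $6,769.70

$6,769.70


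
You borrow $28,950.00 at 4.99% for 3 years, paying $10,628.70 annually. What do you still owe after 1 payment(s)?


Formula: Balance = PV*(1+r)^k - PMT*((1+r)^k - 1)/r
Growth: (1 + 0.0499)^1 = 1.0499
Accumulated factor: ((1+r)^k - 1)/r = 1.0
Balance = $28,950.00 * 1.0499 - $10,628.70 * 1.0
Balance = $19,765.91

$19,765.91


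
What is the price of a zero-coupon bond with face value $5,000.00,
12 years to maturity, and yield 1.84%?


Formula: Price = FV / (1 + r)^n
Substituting: Price = $5,000.00 / (1 + 0.0184)^12
Discount factor: (1.0184)^12 = 1.244574
Price = $5,000.00 / 1.244574 = $4,017.44

$4,017.44


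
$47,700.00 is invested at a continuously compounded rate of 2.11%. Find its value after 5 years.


Formula: FV = P * e^(r*t)
Exponent: r*t = 0.0211 * 5 = 0.1055
e^(0.1055) = 1.111266
FV = $47,700.00 * 1.111266 = $53,007.39

$53,007.39


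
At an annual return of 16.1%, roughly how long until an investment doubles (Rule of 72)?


Formula: Years ≈ 72 / r
Substituting: Years ≈ 72 / 16.1
Years ≈ 4.5

4.5 years


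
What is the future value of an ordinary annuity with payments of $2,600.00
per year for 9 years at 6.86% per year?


Formula: FV = PMT * ((1+r)^n - 1) / r
Growth factor: (1 + 0.0686)^9 = 1.816923
Numerator: 1.816923 - 1 = 0.816923
FV = $2,600.00 * 0.816923 / 0.0686 = $30,962.10

$30,962.10


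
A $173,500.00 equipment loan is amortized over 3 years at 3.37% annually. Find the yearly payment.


Formula: PMT = PV * r / (1 - (1+r)^(-n))
Denominator: 1 - (1 + 0.0337)^(-3) = 0.09465
Numerator: $173,500.00 * 0.0337 = 5846.95
PMT = 5846.95 / 0.09465 = $61,774.36

$61,774.36


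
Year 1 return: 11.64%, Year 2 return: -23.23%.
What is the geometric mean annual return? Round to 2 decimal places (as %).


Formula: Geometric mean = ((1+r1)*(1+r2))^(1/2) - 1
Product: (1 + 0.1164) * (1 + -0.2323) = 1.1164 * 0.7677 = 0.85706
Square root: 0.85706^0.5 = 0.925776
Geometric mean = 0.925776 - 1 = -0.074224
As percentage: -7.42%

-7.42%


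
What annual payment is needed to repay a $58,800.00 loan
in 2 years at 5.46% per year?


Formula: PMT = PV * r / (1 - (1+r)^(-n))
Denominator: 1 - (1 + 0.0546)^(-2) = 0.100866
Numerator: $58,800.00 * 0.0546 = 3210.48
PMT = 3210.48 / 0.100866 = $31,829.19

$31,829.19


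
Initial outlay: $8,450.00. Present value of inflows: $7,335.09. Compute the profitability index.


Formula: PI = PV(cash flows) / initial investment
Substituting: PI = $7,335.09 / $8,450.00
PI = 0.8681

0.8681


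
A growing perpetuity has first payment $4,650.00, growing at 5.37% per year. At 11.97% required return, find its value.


Formula: PV = C / (r - g)
Spread: r - g = 0.1197 - 0.0537 = 0.066
Substituting: PV = $4,650.00 / 0.066
PV = $70,454.55

$70,454.55


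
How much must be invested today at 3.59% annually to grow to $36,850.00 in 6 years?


Formula: PV = FV / (1 + r)^n
Substituting: PV = $36,850.00 / (1 + 0.0359)^6
Discount factor: (1.0359)^6 = 1.235683
PV = $36,850.00 / 1.235683 = $29,821.57

$29,821.57


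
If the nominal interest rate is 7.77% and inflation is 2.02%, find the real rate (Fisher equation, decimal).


Formula: (1 + r_real) = (1 + r_nom) / (1 + inflation)
Substituting: (1 + r_real) = 1.0777 / 1.0202
(1 + r_real) = 1.056361
r_real = 1.056361 - 1 = 0.056361

0.056361


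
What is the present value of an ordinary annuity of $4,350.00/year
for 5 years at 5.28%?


Formula: PV = PMT * (1 - (1+r)^(-n)) / r
Discount factor: (1 + 0.0528)^(-5) = 0.773162
Bracket: 1 - 0.773162 = 0.226838
PV = $4,350.00 * 0.226838 / 0.0528 = $18,688.34

$18,688.34


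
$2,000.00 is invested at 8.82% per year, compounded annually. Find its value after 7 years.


Formula: FV = P * (1 + r)^n
Substituting: FV = $2,000.00 * (1 + 0.0882)^7
Growth factor: (1.0882)^7 = 1.807012
FV = $2,000.00 * 1.807012 = $3,614.02

$3,614.02


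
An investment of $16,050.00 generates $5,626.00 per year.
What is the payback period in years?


Formula: Payback = investment / annual cash flow
Substituting: Payback = $16,050.00 / $5,626.00
Payback = 2.8528 years

2.8528 years


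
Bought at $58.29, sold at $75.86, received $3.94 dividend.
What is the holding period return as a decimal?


Formula: HPR = (P1 - P0 + D) / P0
Gain: $75.86 - $58.29 + $3.94 = $21.51
HPR = $21.51 / $58.29 = 0.369

0.369


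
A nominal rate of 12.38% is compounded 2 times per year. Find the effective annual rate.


Formula: EAR = (1 + r/m)^m - 1
Period rate: r/m = 0.1238 / 2 = 0.0619
Compounding: (1 + 0.0619)^2 = 1.127632
EAR = 1.127632 - 1 = 0.127632

0.127632


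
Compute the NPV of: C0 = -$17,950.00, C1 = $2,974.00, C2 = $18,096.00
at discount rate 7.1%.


Formula: NPV = C0 + C1/(1+r) + C2/(1+r)^2
Discount C1: $2,974.00 / (1 + 0.071) = $2,776.84
Discount C2: $18,096.00 / (1 + 0.071)^2 = $15,776.25
NPV = -$17,950.00 + $2,776.84 + $15,776.25 = $603.09

$603.09


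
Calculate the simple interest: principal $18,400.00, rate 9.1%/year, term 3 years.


Formula: I = P * r * t
Substituting: I = $18,400.00 * 0.091 * 3
Step: I = $18,400.00 * 0.273
I = $5,023.20

$5,023.20


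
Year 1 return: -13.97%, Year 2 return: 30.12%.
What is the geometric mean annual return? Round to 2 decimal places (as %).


Formula: Geometric mean = ((1+r1)*(1+r2))^(1/2) - 1
Product: (1 + -0.1397) * (1 + 0.3012) = 0.8603 * 1.3012 = 1.119422
Square root: 1.119422^0.5 = 1.058028
Geometric mean = 1.058028 - 1 = 0.058028
As percentage: 5.80%

5.80%


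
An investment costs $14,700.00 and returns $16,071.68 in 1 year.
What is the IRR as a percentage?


Formula: IRR = C1/C0 - 1
Substituting: IRR = $16,071.68 / $14,700.00 - 1
Ratio: 1.093312 - 1 = 0.093312
IRR = 9.3312%

9.3312%


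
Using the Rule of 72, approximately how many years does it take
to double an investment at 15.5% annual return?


Formula: Years ≈ 72 / r
Substituting: Years ≈ 72 / 15.5
Years ≈ 4.6

4.6 years


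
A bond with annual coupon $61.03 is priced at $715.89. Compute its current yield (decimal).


Formula: Current yield = annual coupon / price
Substituting: CY = $61.03 / $715.89
CY = 0.085251

0.085251


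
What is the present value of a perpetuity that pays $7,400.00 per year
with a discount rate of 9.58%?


Formula: PV = C / r
Substituting: PV = $7,400.00 / 0.0958
PV = $77,244.26

$77,244.26


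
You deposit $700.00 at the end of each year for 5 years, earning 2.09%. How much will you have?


Formula: FV = PMT * ((1+r)^n - 1) / r
Growth factor: (1 + 0.0209)^5 = 1.10896
Numerator: 1.10896 - 1 = 0.10896
FV = $700.00 * 0.10896 / 0.0209 = $3,649.39

$3,649.39


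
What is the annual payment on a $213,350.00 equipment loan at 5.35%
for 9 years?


Formula: PMT = PV * r / (1 - (1+r)^(-n))
Denominator: 1 - (1 + 0.0535)^(-9) = 0.374411
Numerator: $213,350.00 * 0.0535 = 11414.225
PMT = 11414.225 / 0.374411 = $30,485.82

$30,485.82


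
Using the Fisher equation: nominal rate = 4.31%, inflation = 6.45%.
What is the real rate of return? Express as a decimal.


Formula: (1 + r_real) = (1 + r_nom) / (1 + inflation)
Substituting: (1 + r_real) = 1.0431 / 1.0645
(1 + r_real) = 0.979897
r_real = 0.979897 - 1 = -0.020103

-0.020103


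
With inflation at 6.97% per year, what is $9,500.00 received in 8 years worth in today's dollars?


Formula: Real value = nominal / (1 + inflation)^years
Price level: (1 + 0.0697)^8 = 1.714336
Real value = $9,500.00 / 1.714336 = $5,541.50

$5,541.50


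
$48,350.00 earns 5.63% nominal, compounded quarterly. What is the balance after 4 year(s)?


Formula: FV = P * (1 + r/m)^(m*t)
Period rate: r/m = 0.0563 / 4 = 0.014075
Total periods: m*t = 4 * 4 = 16
Growth factor: (1 + 0.014075)^16 = 1.250608
FV = $48,350.00 * 1.250608 = $60,466.90

$60,466.90


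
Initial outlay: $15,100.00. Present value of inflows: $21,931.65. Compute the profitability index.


Formula: PI = PV(cash flows) / initial investment
Substituting: PI = $21,931.65 / $15,100.00
PI = 1.4524

1.4524


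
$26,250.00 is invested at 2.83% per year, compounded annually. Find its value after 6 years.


Formula: FV = P * (1 + r)^n
Substituting: FV = $26,250.00 * (1 + 0.0283)^6
Growth factor: (1.0283)^6 = 1.182276
FV = $26,250.00 * 1.182276 = $31,034.76

$31,034.76


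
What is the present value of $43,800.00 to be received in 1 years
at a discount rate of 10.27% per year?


Formula: PV = FV / (1 + r)^n
Substituting: PV = $43,800.00 / (1 + 0.1027)^1
Discount factor: (1.1027)^1 = 1.1027
PV = $43,800.00 / 1.1027 = $39,720.69

$39,720.69


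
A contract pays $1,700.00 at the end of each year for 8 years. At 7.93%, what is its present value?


Formula: PV = PMT * (1 - (1+r)^(-n)) / r
Discount factor: (1 + 0.0793)^(-8) = 0.543078
Bracket: 1 - 0.543078 = 0.456922
PV = $1,700.00 * 0.456922 / 0.0793 = $9,795.29

$9,795.29


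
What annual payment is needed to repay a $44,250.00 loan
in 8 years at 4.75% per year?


Formula: PMT = PV * r / (1 - (1+r)^(-n))
Denominator: 1 - (1 + 0.0475)^(-8) = 0.310129
Numerator: $44,250.00 * 0.0475 = 2101.875
PMT = 2101.875 / 0.310129 = $6,777.42

$6,777.42


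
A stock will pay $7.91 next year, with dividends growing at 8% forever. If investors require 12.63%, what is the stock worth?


Formula: P = D1 / (r - g)
Spread: r - g = 0.1263 - 0.08 = 0.0463
Substituting: P = $7.91 / 0.0463
P = $170.84

$170.84


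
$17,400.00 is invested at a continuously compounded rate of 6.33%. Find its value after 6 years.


Formula: FV = P * e^(r*t)
Exponent: r*t = 0.0633 * 6 = 0.3798
e^(0.3798) = 1.461992
FV = $17,400.00 * 1.461992 = $25,438.66

$25,438.66


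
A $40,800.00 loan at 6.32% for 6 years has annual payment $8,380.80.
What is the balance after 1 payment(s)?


Formula: Balance = PV*(1+r)^k - PMT*((1+r)^k - 1)/r
Growth: (1 + 0.0632)^1 = 1.0632
Accumulated factor: ((1+r)^k - 1)/r = 1.0
Balance = $40,800.00 * 1.0632 - $8,380.80 * 1.0
Balance = $34,997.76

$34,997.76


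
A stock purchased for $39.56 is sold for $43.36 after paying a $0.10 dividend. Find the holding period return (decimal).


Formula: HPR = (P1 - P0 + D) / P0
Gain: $43.36 - $39.56 + $0.10 = $3.90
HPR = $3.90 / $39.56 = 0.0986

0.0986


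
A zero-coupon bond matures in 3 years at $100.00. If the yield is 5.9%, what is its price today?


Formula: Price = FV / (1 + r)^n
Substituting: Price = $100.00 / (1 + 0.059)^3
Discount factor: (1.059)^3 = 1.187648
Price = $100.00 / 1.187648 = $84.20

$84.20


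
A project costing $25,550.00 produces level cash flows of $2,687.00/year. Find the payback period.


Formula: Payback = investment / annual cash flow
Substituting: Payback = $25,550.00 / $2,687.00
Payback = 9.5087 years

9.5087 years


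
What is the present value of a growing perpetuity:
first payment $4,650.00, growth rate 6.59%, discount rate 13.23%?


Formula: PV = C / (r - g)
Spread: r - g = 0.1323 - 0.0659 = 0.0664
Substituting: PV = $4,650.00 / 0.0664
PV = $70,030.12

$70,030.12


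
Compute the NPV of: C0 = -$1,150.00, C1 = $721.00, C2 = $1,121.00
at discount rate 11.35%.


Formula: NPV = C0 + C1/(1+r) + C2/(1+r)^2
Discount C1: $721.00 / (1 + 0.1135) = $647.51
Discount C2: $1,121.00 / (1 + 0.1135)^2 = $904.12
NPV = -$1,150.00 + $647.51 + $904.12 = $401.63

$401.63


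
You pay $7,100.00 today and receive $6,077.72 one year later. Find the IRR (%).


Formula: IRR = C1/C0 - 1
Substituting: IRR = $6,077.72 / $7,100.00 - 1
Ratio: 0.856017 - 1 = -0.143983
IRR = -14.3983%

-14.3983%


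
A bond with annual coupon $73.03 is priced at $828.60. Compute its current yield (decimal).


Formula: Current yield = annual coupon / price
Substituting: CY = $73.03 / $828.60
CY = 0.088137

0.088137


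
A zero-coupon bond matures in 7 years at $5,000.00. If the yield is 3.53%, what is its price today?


Formula: Price = FV / (1 + r)^n
Substituting: Price = $5,000.00 / (1 + 0.0353)^7
Discount factor: (1.0353)^7 = 1.274863
Price = $5,000.00 / 1.274863 = $3,921.99

$3,921.99


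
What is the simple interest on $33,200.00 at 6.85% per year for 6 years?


Formula: I = P * r * t
Substituting: I = $33,200.00 * 0.0685 * 6
Step: I = $33,200.00 * 0.411
I = $13,645.20

$13,645.20


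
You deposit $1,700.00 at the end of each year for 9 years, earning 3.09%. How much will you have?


Formula: FV = PMT * ((1+r)^n - 1) / r
Growth factor: (1 + 0.0309)^9 = 1.31507
Numerator: 1.31507 - 1 = 0.31507
FV = $1,700.00 * 0.31507 / 0.0309 = $17,333.95

$17,333.95


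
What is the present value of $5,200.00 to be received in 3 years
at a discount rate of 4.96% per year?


Formula: PV = FV / (1 + r)^n
Substituting: PV = $5,200.00 / (1 + 0.0496)^3
Discount factor: (1.0496)^3 = 1.156303
PV = $5,200.00 / 1.156303 = $4,497.09

$4,497.09


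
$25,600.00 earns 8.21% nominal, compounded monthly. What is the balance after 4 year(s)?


Formula: FV = P * (1 + r/m)^(m*t)
Period rate: r/m = 0.0821 / 12 = 0.006842
Total periods: m*t = 12 * 4 = 48
Growth factor: (1 + 0.006842)^48 = 1.387192
FV = $25,600.00 * 1.387192 = $35,512.12

$35,512.12


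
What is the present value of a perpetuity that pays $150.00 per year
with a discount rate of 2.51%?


Formula: PV = C / r
Substituting: PV = $150.00 / 0.0251
PV = $5,976.10

$5,976.10


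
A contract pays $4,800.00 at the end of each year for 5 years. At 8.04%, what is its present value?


Formula: PV = PMT * (1 - (1+r)^(-n)) / r
Discount factor: (1 + 0.0804)^(-5) = 0.679324
Bracket: 1 - 0.679324 = 0.320676
PV = $4,800.00 * 0.320676 / 0.0804 = $19,144.82

$19,144.82


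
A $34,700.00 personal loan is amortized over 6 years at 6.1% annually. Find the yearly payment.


Formula: PMT = PV * r / (1 - (1+r)^(-n))
Denominator: 1 - (1 + 0.061)^(-6) = 0.299017
Numerator: $34,700.00 * 0.061 = 2116.7
PMT = 2116.7 / 0.299017 = $7,078.87

$7,078.87


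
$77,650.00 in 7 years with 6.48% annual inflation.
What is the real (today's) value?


Formula: Real value = nominal / (1 + inflation)^years
Price level: (1 + 0.0648)^7 = 1.551945
Real value = $77,650.00 / 1.551945 = $50,033.99

$50,033.99


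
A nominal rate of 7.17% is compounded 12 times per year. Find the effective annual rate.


Formula: EAR = (1 + r/m)^m - 1
Period rate: r/m = 0.0717 / 12 = 0.005975
Compounding: (1 + 0.005975)^12 = 1.074104
EAR = 1.074104 - 1 = 0.074104

0.074104


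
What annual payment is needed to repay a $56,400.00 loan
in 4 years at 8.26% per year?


Formula: PMT = PV * r / (1 - (1+r)^(-n))
Denominator: 1 - (1 + 0.0826)^(-4) = 0.272006
Numerator: $56,400.00 * 0.0826 = 4658.64
PMT = 4658.64 / 0.272006 = $17,126.99

$17,126.99


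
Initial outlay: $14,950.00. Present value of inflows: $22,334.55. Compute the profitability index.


Formula: PI = PV(cash flows) / initial investment
Substituting: PI = $22,334.55 / $14,950.00
PI = 1.4939

1.4939


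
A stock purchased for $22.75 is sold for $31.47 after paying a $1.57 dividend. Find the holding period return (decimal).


Formula: HPR = (P1 - P0 + D) / P0
Gain: $31.47 - $22.75 + $1.57 = $10.29
HPR = $10.29 / $22.75 = 0.4523

0.4523


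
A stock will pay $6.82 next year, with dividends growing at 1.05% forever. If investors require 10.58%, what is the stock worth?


Formula: P = D1 / (r - g)
Spread: r - g = 0.1058 - 0.0105 = 0.0953
Substituting: P = $6.82 / 0.0953
P = $71.56

$71.56


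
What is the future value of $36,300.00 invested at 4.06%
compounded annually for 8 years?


Formula: FV = P * (1 + r)^n
Substituting: FV = $36,300.00 * (1 + 0.0406)^8
Growth factor: (1.0406)^8 = 1.374898
FV = $36,300.00 * 1.374898 = $49,908.81

$49,908.81


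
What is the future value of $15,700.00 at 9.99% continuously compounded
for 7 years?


Formula: FV = P * e^(r*t)
Exponent: r*t = 0.0999 * 7 = 0.6993
e^(0.6993) = 2.012344
FV = $15,700.00 * 2.012344 = $31,593.79

$31,593.79


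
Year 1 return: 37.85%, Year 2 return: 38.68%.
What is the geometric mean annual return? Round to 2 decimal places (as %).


Formula: Geometric mean = ((1+r1)*(1+r2))^(1/2) - 1
Product: (1 + 0.3785) * (1 + 0.3868) = 1.3785 * 1.3868 = 1.911704
Square root: 1.911704^0.5 = 1.382644
Geometric mean = 1.382644 - 1 = 0.382644
As percentage: 38.26%

38.26%


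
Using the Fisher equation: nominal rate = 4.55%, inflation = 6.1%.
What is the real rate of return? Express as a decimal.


Formula: (1 + r_real) = (1 + r_nom) / (1 + inflation)
Substituting: (1 + r_real) = 1.0455 / 1.061
(1 + r_real) = 0.985391
r_real = 0.985391 - 1 = -0.014609

-0.014609


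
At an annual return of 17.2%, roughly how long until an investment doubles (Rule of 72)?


Formula: Years ≈ 72 / r
Substituting: Years ≈ 72 / 17.2
Years ≈ 4.2

4.2 years


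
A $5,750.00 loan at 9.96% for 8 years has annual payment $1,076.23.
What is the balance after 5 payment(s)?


Formula: Balance = PV*(1+r)^k - PMT*((1+r)^k - 1)/r
Growth: (1 + 0.0996)^5 = 1.607584
Accumulated factor: ((1+r)^k - 1)/r = 6.10024
Balance = $5,750.00 * 1.607584 - $1,076.23 * 6.10024
Balance = $2,678.35

$2,678.35


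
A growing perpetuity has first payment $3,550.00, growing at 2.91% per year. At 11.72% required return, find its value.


Formula: PV = C / (r - g)
Spread: r - g = 0.1172 - 0.0291 = 0.0881
Substituting: PV = $3,550.00 / 0.0881
PV = $40,295.12

$40,295.12


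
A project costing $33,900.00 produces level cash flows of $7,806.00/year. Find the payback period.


Formula: Payback = investment / annual cash flow
Substituting: Payback = $33,900.00 / $7,806.00
Payback = 4.3428 years

4.3428 years


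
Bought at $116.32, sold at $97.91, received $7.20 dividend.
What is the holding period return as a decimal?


Formula: HPR = (P1 - P0 + D) / P0
Gain: $97.91 - $116.32 + $7.20 = -$11.21
HPR = -$11.21 / $116.32 = -0.0964

-0.0964


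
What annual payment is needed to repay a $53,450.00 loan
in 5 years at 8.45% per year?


Formula: PMT = PV * r / (1 - (1+r)^(-n))
Denominator: 1 - (1 + 0.0845)^(-5) = 0.33342
Numerator: $53,450.00 * 0.0845 = 4516.525
PMT = 4516.525 / 0.33342 = $13,546.05

$13,546.05


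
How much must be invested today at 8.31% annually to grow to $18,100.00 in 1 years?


Formula: PV = FV / (1 + r)^n
Substituting: PV = $18,100.00 / (1 + 0.0831)^1
Discount factor: (1.0831)^1 = 1.0831
PV = $18,100.00 / 1.0831 = $16,711.29

$16,711.29


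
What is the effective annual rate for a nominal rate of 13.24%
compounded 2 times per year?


Formula: EAR = (1 + r/m)^m - 1
Period rate: r/m = 0.1324 / 2 = 0.0662
Compounding: (1 + 0.0662)^2 = 1.136782
EAR = 1.136782 - 1 = 0.136782

0.136782


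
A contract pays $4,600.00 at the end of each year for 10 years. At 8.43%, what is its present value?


Formula: PV = PMT * (1 - (1+r)^(-n)) / r
Discount factor: (1 + 0.0843)^(-10) = 0.445149
Bracket: 1 - 0.445149 = 0.554851
PV = $4,600.00 * 0.554851 / 0.0843 = $30,276.57

$30,276.57


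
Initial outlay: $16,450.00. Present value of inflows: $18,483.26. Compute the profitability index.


Formula: PI = PV(cash flows) / initial investment
Substituting: PI = $18,483.26 / $16,450.00
PI = 1.1236

1.1236


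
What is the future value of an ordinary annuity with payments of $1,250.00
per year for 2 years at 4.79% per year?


Formula: FV = PMT * ((1+r)^n - 1) / r
Growth factor: (1 + 0.0479)^2 = 1.098094
Numerator: 1.098094 - 1 = 0.098094
FV = $1,250.00 * 0.098094 / 0.0479 = $2,559.88

$2,559.88


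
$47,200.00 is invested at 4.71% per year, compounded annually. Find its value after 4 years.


Formula: FV = P * (1 + r)^n
Substituting: FV = $47,200.00 * (1 + 0.0471)^4
Growth factor: (1.0471)^4 = 1.202133
FV = $47,200.00 * 1.202133 = $56,740.69

$56,740.69


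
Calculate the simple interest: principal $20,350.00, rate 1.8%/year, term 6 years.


Formula: I = P * r * t
Substituting: I = $20,350.00 * 0.018 * 6
Step: I = $20,350.00 * 0.108
I = $2,197.80

$2,197.80


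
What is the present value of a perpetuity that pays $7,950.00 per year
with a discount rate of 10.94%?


Formula: PV = C / r
Substituting: PV = $7,950.00 / 0.1094
PV = $72,669.10

$72,669.10


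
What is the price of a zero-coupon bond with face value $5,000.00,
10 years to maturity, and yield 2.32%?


Formula: Price = FV / (1 + r)^n
Substituting: Price = $5,000.00 / (1 + 0.0232)^10
Discount factor: (1.0232)^10 = 1.257782
Price = $5,000.00 / 1.257782 = $3,975.25

$3,975.25


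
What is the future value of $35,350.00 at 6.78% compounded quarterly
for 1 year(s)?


Formula: FV = P * (1 + r/m)^(m*t)
Period rate: r/m = 0.0678 / 4 = 0.01695
Total periods: m*t = 4 * 1 = 4
Growth factor: (1 + 0.01695)^4 = 1.069543
FV = $35,350.00 * 1.069543 = $37,808.36

$37,808.36


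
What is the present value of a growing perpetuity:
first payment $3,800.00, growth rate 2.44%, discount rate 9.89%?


Formula: PV = C / (r - g)
Spread: r - g = 0.0989 - 0.0244 = 0.0745
Substituting: PV = $3,800.00 / 0.0745
PV = $51,006.71

$51,006.71


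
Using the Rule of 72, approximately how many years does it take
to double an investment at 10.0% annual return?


Formula: Years ≈ 72 / r
Substituting: Years ≈ 72 / 10.0
Years ≈ 7.2

7.2 years


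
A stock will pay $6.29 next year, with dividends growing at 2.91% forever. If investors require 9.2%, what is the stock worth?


Formula: P = D1 / (r - g)
Spread: r - g = 0.092 - 0.0291 = 0.0629
Substituting: P = $6.29 / 0.0629
P = $100.00

$100.00


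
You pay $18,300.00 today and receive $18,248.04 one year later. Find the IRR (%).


Formula: IRR = C1/C0 - 1
Substituting: IRR = $18,248.04 / $18,300.00 - 1
Ratio: 0.997161 - 1 = -0.002839
IRR = -0.2839%

-0.2839%


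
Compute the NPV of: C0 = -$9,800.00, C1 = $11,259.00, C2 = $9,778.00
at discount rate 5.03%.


Formula: NPV = C0 + C1/(1+r) + C2/(1+r)^2
Discount C1: $11,259.00 / (1 + 0.0503) = $10,719.79
Discount C2: $9,778.00 / (1 + 0.0503)^2 = $8,863.87
NPV = -$9,800.00 + $10,719.79 + $8,863.87 = $9,783.66

$9,783.66


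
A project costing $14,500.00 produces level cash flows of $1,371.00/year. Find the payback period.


Formula: Payback = investment / annual cash flow
Substituting: Payback = $14,500.00 / $1,371.00
Payback = 10.5762 years

10.5762 years


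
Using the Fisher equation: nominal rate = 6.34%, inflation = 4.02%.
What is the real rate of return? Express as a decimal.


Formula: (1 + r_real) = (1 + r_nom) / (1 + inflation)
Substituting: (1 + r_real) = 1.0634 / 1.0402
(1 + r_real) = 1.022303
r_real = 1.022303 - 1 = 0.022303

0.022303


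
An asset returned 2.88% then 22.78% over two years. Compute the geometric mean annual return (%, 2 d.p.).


Formula: Geometric mean = ((1+r1)*(1+r2))^(1/2) - 1
Product: (1 + 0.0288) * (1 + 0.2278) = 1.0288 * 1.2278 = 1.263161
Square root: 1.263161^0.5 = 1.123904
Geometric mean = 1.123904 - 1 = 0.123904
As percentage: 12.39%

12.39%


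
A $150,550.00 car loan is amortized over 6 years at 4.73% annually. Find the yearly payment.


Formula: PMT = PV * r / (1 - (1+r)^(-n))
Denominator: 1 - (1 + 0.0473)^(-6) = 0.242167
Numerator: $150,550.00 * 0.0473 = 7121.015
PMT = 7121.015 / 0.242167 = $29,405.36

$29,405.36


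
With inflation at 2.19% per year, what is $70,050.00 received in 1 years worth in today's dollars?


Formula: Real value = nominal / (1 + inflation)^years
Price level: (1 + 0.0219)^1 = 1.0219
Real value = $70,050.00 / 1.0219 = $68,548.78

$68,548.78


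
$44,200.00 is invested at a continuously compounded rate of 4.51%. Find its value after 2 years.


Formula: FV = P * e^(r*t)
Exponent: r*t = 0.0451 * 2 = 0.0902
e^(0.0902) = 1.094393
FV = $44,200.00 * 1.094393 = $48,372.18

$48,372.18


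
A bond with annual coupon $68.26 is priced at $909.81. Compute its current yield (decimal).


Formula: Current yield = annual coupon / price
Substituting: CY = $68.26 / $909.81
CY = 0.075027

0.075027


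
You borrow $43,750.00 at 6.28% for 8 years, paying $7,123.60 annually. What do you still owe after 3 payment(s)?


Formula: Balance = PV*(1+r)^k - PMT*((1+r)^k - 1)/r
Growth: (1 + 0.0628)^3 = 1.200479
Accumulated factor: ((1+r)^k - 1)/r = 3.192344
Balance = $43,750.00 * 1.200479 - $7,123.60 * 3.192344
Balance = $29,779.98

$29,779.98


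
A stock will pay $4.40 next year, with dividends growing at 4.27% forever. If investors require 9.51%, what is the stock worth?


Formula: P = D1 / (r - g)
Spread: r - g = 0.0951 - 0.0427 = 0.0524
Substituting: P = $4.40 / 0.0524
P = $83.97

$83.97


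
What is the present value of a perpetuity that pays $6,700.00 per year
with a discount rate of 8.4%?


Formula: PV = C / r
Substituting: PV = $6,700.00 / 0.084
PV = $79,761.90

$79,761.90


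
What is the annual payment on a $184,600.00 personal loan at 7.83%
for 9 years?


Formula: PMT = PV * r / (1 - (1+r)^(-n))
Denominator: 1 - (1 + 0.0783)^(-9) = 0.492608
Numerator: $184,600.00 * 0.0783 = 14454.18
PMT = 14454.18 / 0.492608 = $29,342.15

$29,342.15


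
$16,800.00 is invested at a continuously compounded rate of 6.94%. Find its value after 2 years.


Formula: FV = P * e^(r*t)
Exponent: r*t = 0.0694 * 2 = 0.1388
e^(0.1388) = 1.148894
FV = $16,800.00 * 1.148894 = $19,301.42

$19,301.42


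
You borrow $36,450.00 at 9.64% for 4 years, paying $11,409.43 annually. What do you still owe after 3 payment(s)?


Formula: Balance = PV*(1+r)^k - PMT*((1+r)^k - 1)/r
Growth: (1 + 0.0964)^3 = 1.317975
Accumulated factor: ((1+r)^k - 1)/r = 3.298493
Balance = $36,450.00 * 1.317975 - $11,409.43 * 3.298493
Balance = $10,406.25

$10,406.25


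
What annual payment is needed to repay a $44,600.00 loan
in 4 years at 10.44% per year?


Formula: PMT = PV * r / (1 - (1+r)^(-n))
Denominator: 1 - (1 + 0.1044)^(-4) = 0.327806
Numerator: $44,600.00 * 0.1044 = 4656.24
PMT = 4656.24 / 0.327806 = $14,204.24

$14,204.24


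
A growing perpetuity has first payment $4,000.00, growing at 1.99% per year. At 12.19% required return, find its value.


Formula: PV = C / (r - g)
Spread: r - g = 0.1219 - 0.0199 = 0.102
Substituting: PV = $4,000.00 / 0.102
PV = $39,215.69

$39,215.69


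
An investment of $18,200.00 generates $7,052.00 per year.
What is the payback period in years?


Formula: Payback = investment / annual cash flow
Substituting: Payback = $18,200.00 / $7,052.00
Payback = 2.5808 years

2.5808 years


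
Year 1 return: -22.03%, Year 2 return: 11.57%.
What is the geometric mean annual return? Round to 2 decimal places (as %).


Formula: Geometric mean = ((1+r1)*(1+r2))^(1/2) - 1
Product: (1 + -0.2203) * (1 + 0.1157) = 0.7797 * 1.1157 = 0.869911
Square root: 0.869911^0.5 = 0.93269
Geometric mean = 0.93269 - 1 = -0.06731
As percentage: -6.73%

-6.73%


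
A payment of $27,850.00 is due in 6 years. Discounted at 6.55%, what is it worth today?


Formula: PV = FV / (1 + r)^n
Substituting: PV = $27,850.00 / (1 + 0.0655)^6
Discount factor: (1.0655)^6 = 1.463257
PV = $27,850.00 / 1.463257 = $19,032.88

$19,032.88


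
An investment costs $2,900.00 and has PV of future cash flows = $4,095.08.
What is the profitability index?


Formula: PI = PV(cash flows) / initial investment
Substituting: PI = $4,095.08 / $2,900.00
PI = 1.4121

1.4121


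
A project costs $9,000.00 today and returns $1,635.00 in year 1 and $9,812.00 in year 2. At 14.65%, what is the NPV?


Formula: NPV = C0 + C1/(1+r) + C2/(1+r)^2
Discount C1: $1,635.00 / (1 + 0.1465) = $1,426.08
Discount C2: $9,812.00 / (1 + 0.1465)^2 = $7,464.65
NPV = -$9,000.00 + $1,426.08 + $7,464.65 = -$109.27

-$109.27


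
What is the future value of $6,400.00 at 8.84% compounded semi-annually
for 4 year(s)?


Formula: FV = P * (1 + r/m)^(m*t)
Period rate: r/m = 0.0884 / 2 = 0.0442
Total periods: m*t = 2 * 4 = 8
Growth factor: (1 + 0.0442)^8 = 1.413414
FV = $6,400.00 * 1.413414 = $9,045.85

$9,045.85


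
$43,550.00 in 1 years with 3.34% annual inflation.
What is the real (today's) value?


Formula: Real value = nominal / (1 + inflation)^years
Price level: (1 + 0.0334)^1 = 1.0334
Real value = $43,550.00 / 1.0334 = $42,142.44

$42,142.44


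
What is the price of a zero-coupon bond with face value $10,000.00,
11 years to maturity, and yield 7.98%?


Formula: Price = FV / (1 + r)^n
Substituting: Price = $10,000.00 / (1 + 0.0798)^11
Discount factor: (1.0798)^11 = 2.326894
Price = $10,000.00 / 2.326894 = $4,297.57

$4,297.57


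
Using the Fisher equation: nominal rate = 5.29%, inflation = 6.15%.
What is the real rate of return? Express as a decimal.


Formula: (1 + r_real) = (1 + r_nom) / (1 + inflation)
Substituting: (1 + r_real) = 1.0529 / 1.0615
(1 + r_real) = 0.991898
r_real = 0.991898 - 1 = -0.008102

-0.008102


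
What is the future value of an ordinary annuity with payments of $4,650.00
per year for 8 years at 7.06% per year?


Formula: FV = PMT * ((1+r)^n - 1) / r
Growth factor: (1 + 0.0706)^8 = 1.725909
Numerator: 1.725909 - 1 = 0.725909
FV = $4,650.00 * 0.725909 / 0.0706 = $47,811.29

$47,811.29


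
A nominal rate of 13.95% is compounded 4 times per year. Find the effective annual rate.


Formula: EAR = (1 + r/m)^m - 1
Period rate: r/m = 0.1395 / 4 = 0.034875
Compounding: (1 + 0.034875)^4 = 1.146969
EAR = 1.146969 - 1 = 0.146969

0.146969


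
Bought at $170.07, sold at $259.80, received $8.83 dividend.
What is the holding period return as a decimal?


Formula: HPR = (P1 - P0 + D) / P0
Gain: $259.80 - $170.07 + $8.83 = $98.56
HPR = $98.56 / $170.07 = 0.5795

0.5795


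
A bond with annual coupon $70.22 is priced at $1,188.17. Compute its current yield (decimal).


Formula: Current yield = annual coupon / price
Substituting: CY = $70.22 / $1,188.17
CY = 0.059099

0.059099


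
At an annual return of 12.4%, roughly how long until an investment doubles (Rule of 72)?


Formula: Years ≈ 72 / r
Substituting: Years ≈ 72 / 12.4
Years ≈ 5.8

5.8 years


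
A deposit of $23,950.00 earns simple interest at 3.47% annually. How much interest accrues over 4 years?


Formula: I = P * r * t
Substituting: I = $23,950.00 * 0.0347 * 4
Step: I = $23,950.00 * 0.1388
I = $3,324.26

$3,324.26


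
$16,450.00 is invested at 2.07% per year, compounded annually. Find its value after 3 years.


Formula: FV = P * (1 + r)^n
Substituting: FV = $16,450.00 * (1 + 0.0207)^3
Growth factor: (1.0207)^3 = 1.063394
FV = $16,450.00 * 1.063394 = $17,492.84

$17,492.84


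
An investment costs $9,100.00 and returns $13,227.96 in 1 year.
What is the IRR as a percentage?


Formula: IRR = C1/C0 - 1
Substituting: IRR = $13,227.96 / $9,100.00 - 1
Ratio: 1.453622 - 1 = 0.453622
IRR = 45.3622%

45.3622%


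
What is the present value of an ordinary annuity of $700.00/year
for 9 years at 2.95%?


Formula: PV = PMT * (1 - (1+r)^(-n)) / r
Discount factor: (1 + 0.0295)^(-9) = 0.769773
Bracket: 1 - 0.769773 = 0.230227
PV = $700.00 * 0.230227 / 0.0295 = $5,463.01

$5,463.01


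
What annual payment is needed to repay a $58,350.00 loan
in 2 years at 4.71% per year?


Formula: PMT = PV * r / (1 - (1+r)^(-n))
Denominator: 1 - (1 + 0.0471)^(-2) = 0.087939
Numerator: $58,350.00 * 0.0471 = 2748.285
PMT = 2748.285 / 0.087939 = $31,252.02

$31,252.02


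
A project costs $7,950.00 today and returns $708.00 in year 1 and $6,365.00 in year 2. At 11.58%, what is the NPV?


Formula: NPV = C0 + C1/(1+r) + C2/(1+r)^2
Discount C1: $708.00 / (1 + 0.1158) = $634.52
Discount C2: $6,365.00 / (1 + 0.1158)^2 = $5,112.41
NPV = -$7,950.00 + $634.52 + $5,112.41 = -$2,203.07

-$2,203.07


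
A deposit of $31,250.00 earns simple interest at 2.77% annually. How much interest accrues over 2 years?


Formula: I = P * r * t
Substituting: I = $31,250.00 * 0.0277 * 2
Step: I = $31,250.00 * 0.0554
I = $1,731.25

$1,731.25


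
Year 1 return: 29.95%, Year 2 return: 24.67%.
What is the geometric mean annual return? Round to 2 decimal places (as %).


Formula: Geometric mean = ((1+r1)*(1+r2))^(1/2) - 1
Product: (1 + 0.2995) * (1 + 0.2467) = 1.2995 * 1.2467 = 1.620087
Square root: 1.620087^0.5 = 1.272826
Geometric mean = 1.272826 - 1 = 0.272826
As percentage: 27.28%

27.28%


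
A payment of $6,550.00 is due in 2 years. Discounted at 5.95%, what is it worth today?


Formula: PV = FV / (1 + r)^n
Substituting: PV = $6,550.00 / (1 + 0.0595)^2
Discount factor: (1.0595)^2 = 1.12254
PV = $6,550.00 / 1.12254 = $5,834.98

$5,834.98


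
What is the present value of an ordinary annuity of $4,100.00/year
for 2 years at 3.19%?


Formula: PV = PMT * (1 - (1+r)^(-n)) / r
Discount factor: (1 + 0.0319)^(-2) = 0.939128
Bracket: 1 - 0.939128 = 0.060872
PV = $4,100.00 * 0.060872 / 0.0319 = $7,823.68

$7,823.68


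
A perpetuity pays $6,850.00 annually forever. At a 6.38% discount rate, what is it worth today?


Formula: PV = C / r
Substituting: PV = $6,850.00 / 0.0638
PV = $107,366.77

$107,366.77


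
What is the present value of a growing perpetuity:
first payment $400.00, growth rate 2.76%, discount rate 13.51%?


Formula: PV = C / (r - g)
Spread: r - g = 0.1351 - 0.0276 = 0.1075
Substituting: PV = $400.00 / 0.1075
PV = $3,720.93

$3,720.93


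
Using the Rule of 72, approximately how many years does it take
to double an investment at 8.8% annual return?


Formula: Years ≈ 72 / r
Substituting: Years ≈ 72 / 8.8
Years ≈ 8.2

8.2 years


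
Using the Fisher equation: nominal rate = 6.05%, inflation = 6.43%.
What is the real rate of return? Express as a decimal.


Formula: (1 + r_real) = (1 + r_nom) / (1 + inflation)
Substituting: (1 + r_real) = 1.0605 / 1.0643
(1 + r_real) = 0.99643
r_real = 0.99643 - 1 = -0.00357

-0.00357


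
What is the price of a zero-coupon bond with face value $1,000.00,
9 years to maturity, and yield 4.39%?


Formula: Price = FV / (1 + r)^n
Substituting: Price = $1,000.00 / (1 + 0.0439)^9
Discount factor: (1.0439)^9 = 1.472075
Price = $1,000.00 / 1.472075 = $679.31

$679.31


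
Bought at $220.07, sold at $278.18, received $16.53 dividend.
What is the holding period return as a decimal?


Formula: HPR = (P1 - P0 + D) / P0
Gain: $278.18 - $220.07 + $16.53 = $74.64
HPR = $74.64 / $220.07 = 0.3392

0.3392


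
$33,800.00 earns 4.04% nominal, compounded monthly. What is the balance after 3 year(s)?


Formula: FV = P * (1 + r/m)^(m*t)
Period rate: r/m = 0.0404 / 12 = 0.003367
Total periods: m*t = 12 * 3 = 36
Growth factor: (1 + 0.003367)^36 = 1.128621
FV = $33,800.00 * 1.128621 = $38,147.39

$38,147.39


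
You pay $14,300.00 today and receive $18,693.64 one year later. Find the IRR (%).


Formula: IRR = C1/C0 - 1
Substituting: IRR = $18,693.64 / $14,300.00 - 1
Ratio: 1.307248 - 1 = 0.307248
IRR = 30.7248%

30.7248%


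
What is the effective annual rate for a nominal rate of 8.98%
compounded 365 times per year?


Formula: EAR = (1 + r/m)^m - 1
Period rate: r/m = 0.0898 / 365 = 0.000246
Compounding: (1 + 0.000246)^365 = 1.093943
EAR = 1.093943 - 1 = 0.093943

0.093943


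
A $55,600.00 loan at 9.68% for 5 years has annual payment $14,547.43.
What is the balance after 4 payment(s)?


Formula: Balance = PV*(1+r)^k - PMT*((1+r)^k - 1)/r
Growth: (1 + 0.0968)^4 = 1.447137
Accumulated factor: ((1+r)^k - 1)/r = 4.619188
Balance = $55,600.00 * 1.447137 - $14,547.43 * 4.619188
Balance = $13,263.53

$13,263.53


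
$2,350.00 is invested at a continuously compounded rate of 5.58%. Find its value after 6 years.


Formula: FV = P * e^(r*t)
Exponent: r*t = 0.0558 * 6 = 0.3348
e^(0.3348) = 1.397661
FV = $2,350.00 * 1.397661 = $3,284.50

$3,284.50


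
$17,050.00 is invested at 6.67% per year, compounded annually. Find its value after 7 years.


Formula: FV = P * (1 + r)^n
Substituting: FV = $17,050.00 * (1 + 0.0667)^7
Growth factor: (1.0667)^7 = 1.571434
FV = $17,050.00 * 1.571434 = $26,792.94

$26,792.94


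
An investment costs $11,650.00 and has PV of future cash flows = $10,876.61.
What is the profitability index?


Formula: PI = PV(cash flows) / initial investment
Substituting: PI = $10,876.61 / $11,650.00
PI = 0.9336

0.9336


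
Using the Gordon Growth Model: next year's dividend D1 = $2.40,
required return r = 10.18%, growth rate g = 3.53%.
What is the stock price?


Formula: P = D1 / (r - g)
Spread: r - g = 0.1018 - 0.0353 = 0.0665
Substituting: P = $2.40 / 0.0665
P = $36.09

$36.09


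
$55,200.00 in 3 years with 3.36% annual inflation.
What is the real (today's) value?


Formula: Real value = nominal / (1 + inflation)^years
Price level: (1 + 0.0336)^3 = 1.104225
Real value = $55,200.00 / 1.104225 = $49,989.82

$49,989.82


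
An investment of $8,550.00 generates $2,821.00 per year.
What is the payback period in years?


Formula: Payback = investment / annual cash flow
Substituting: Payback = $8,550.00 / $2,821.00
Payback = 3.0308 years

3.0308 years


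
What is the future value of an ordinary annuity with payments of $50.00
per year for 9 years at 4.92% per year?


Formula: FV = PMT * ((1+r)^n - 1) / r
Growth factor: (1 + 0.0492)^9 = 1.540723
Numerator: 1.540723 - 1 = 0.540723
FV = $50.00 * 0.540723 / 0.0492 = $549.52

$549.52


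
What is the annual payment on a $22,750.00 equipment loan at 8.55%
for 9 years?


Formula: PMT = PV * r / (1 - (1+r)^(-n))
Denominator: 1 - (1 + 0.0855)^(-9) = 0.522106
Numerator: $22,750.00 * 0.0855 = 1945.125
PMT = 1945.125 / 0.522106 = $3,725.54

$3,725.54


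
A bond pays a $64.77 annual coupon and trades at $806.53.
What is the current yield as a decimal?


Formula: Current yield = annual coupon / price
Substituting: CY = $64.77 / $806.53
CY = 0.080307

0.080307


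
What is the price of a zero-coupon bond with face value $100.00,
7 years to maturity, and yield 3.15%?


Formula: Price = FV / (1 + r)^n
Substituting: Price = $100.00 / (1 + 0.0315)^7
Discount factor: (1.0315)^7 = 1.242466
Price = $100.00 / 1.242466 = $80.49

$80.49


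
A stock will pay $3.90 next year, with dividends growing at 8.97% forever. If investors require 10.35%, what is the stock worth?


Formula: P = D1 / (r - g)
Spread: r - g = 0.1035 - 0.0897 = 0.0138
Substituting: P = $3.90 / 0.0138
P = $282.61

$282.61


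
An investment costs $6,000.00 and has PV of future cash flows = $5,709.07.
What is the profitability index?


Formula: PI = PV(cash flows) / initial investment
Substituting: PI = $5,709.07 / $6,000.00
PI = 0.9515

0.9515
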